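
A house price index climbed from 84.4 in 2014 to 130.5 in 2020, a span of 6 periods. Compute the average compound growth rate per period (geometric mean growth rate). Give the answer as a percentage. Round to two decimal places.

7.53%

Growth factor = (130.5/84.4)^(1/6) = (1.546209)^(1/6) = 1.075337
Growth rate = 1.075337 − 1 = 0.075337 = 7.5337%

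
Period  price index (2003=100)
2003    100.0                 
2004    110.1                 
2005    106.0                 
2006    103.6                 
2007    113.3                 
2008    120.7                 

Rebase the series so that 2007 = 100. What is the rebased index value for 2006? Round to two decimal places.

Rebased(2006) = 103.6 / 113.3 × 100 = 91.4387

91.44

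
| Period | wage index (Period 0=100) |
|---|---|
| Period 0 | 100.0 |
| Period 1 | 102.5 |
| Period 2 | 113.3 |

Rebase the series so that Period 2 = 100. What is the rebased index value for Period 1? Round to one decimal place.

Rebased(Period 1) = 102.5 / 113.3 × 100 = 90.4678

90.5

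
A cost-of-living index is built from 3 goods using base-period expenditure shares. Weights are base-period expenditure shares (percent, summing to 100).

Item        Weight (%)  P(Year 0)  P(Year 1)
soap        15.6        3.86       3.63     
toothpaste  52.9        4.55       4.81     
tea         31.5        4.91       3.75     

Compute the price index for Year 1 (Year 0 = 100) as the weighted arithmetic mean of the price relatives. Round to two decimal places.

94.65

soap: 15.6 × (3.63/3.86) = 15.6 × 0.940415 = 14.6705
toothpaste: 52.9 × (4.81/4.55) = 52.9 × 1.057143 = 55.9229
tea: 31.5 × (3.75/4.91) = 31.5 × 0.763747 = 24.0580
Index = Σ wᵢ·(p₁ᵢ/p₀ᵢ) = 14.6705 + 55.9229 + 24.0580 = 94.6514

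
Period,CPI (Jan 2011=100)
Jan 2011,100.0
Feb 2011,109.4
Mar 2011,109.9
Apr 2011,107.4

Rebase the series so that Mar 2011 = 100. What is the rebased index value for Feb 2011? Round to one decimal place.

99.5

Rebased(Feb 2011) = 109.4 / 109.9 × 100 = 99.5450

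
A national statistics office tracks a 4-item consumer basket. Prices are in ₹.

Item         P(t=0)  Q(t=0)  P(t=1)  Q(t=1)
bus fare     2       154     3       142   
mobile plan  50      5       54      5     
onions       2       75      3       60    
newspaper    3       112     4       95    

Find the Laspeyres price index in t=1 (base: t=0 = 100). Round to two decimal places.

134.58

Laspeyres price index uses base-period quantities as weights.
ΣP(t=1)·Q(t=0) = 3×154 + 54×5 + 3×75 + 4×112 = 462 + 270 + 225 + 448 = 1405
ΣP(t=0)·Q(t=0) = 2×154 + 50×5 + 2×75 + 3×112 = 308 + 250 + 150 + 336 = 1044
Index = 1405 / 1044 × 100 = 134.5785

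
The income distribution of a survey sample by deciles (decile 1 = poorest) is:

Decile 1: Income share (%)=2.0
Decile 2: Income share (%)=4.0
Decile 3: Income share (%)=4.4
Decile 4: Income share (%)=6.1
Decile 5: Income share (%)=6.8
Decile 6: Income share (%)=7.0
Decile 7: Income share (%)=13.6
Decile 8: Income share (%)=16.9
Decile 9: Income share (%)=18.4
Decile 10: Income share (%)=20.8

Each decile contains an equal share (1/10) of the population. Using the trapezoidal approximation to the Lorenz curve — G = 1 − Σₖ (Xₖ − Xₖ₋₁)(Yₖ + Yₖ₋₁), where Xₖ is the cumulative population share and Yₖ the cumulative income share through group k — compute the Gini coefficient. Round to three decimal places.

Cumulative income shares Yₖ: 0.0200, 0.0600, 0.1040, 0.1650, 0.2330, 0.3030, 0.4390, 0.6080, 0.7920, 1.0000
Σ (Xₖ−Xₖ₋₁)(Yₖ+Yₖ₋₁) = (1/10)(0.0200+0.0000) + (1/10)(0.0600+0.0200) + (1/10)(0.1040+0.0600) + (1/10)(0.1650+0.1040) + (1/10)(0.2330+0.1650) + (1/10)(0.3030+0.2330) + (1/10)(0.4390+0.3030) + (1/10)(0.6080+0.4390) + (1/10)(0.7920+0.6080) + (1/10)(1.0000+0.7920)
  = 0.0020 + 0.0080 + 0.0164 + 0.0269 + 0.0398 + 0.0536 + 0.0742 + 0.1047 + 0.1400 + 0.1792 = 0.6448
G = 1 − 0.6448 = 0.3552

0.355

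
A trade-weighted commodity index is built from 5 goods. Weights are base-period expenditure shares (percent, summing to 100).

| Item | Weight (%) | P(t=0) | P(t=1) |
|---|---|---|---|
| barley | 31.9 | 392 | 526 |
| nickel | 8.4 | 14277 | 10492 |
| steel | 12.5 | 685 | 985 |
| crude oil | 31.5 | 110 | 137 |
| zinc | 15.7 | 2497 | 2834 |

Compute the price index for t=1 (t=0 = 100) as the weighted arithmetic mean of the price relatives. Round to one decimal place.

barley: 31.9 × (526/392) = 31.9 × 1.341837 = 42.8046
nickel: 8.4 × (10492/14277) = 8.4 × 0.734888 = 6.1731
steel: 12.5 × (985/685) = 12.5 × 1.437956 = 17.9745
crude oil: 31.5 × (137/110) = 31.5 × 1.245455 = 39.2318
zinc: 15.7 × (2834/2497) = 15.7 × 1.134962 = 17.8189
Index = Σ wᵢ·(p₁ᵢ/p₀ᵢ) = 42.8046 + 6.1731 + 17.9745 + 39.2318 + 17.8189 = 124.0028

124.0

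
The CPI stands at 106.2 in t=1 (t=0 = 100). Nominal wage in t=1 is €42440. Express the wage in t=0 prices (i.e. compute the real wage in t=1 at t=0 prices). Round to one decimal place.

Real = Nominal ÷ (Index/100) = 42440 ÷ (106.2/100)
     = 42440 ÷ 1.062 = 39962.3352

39962.3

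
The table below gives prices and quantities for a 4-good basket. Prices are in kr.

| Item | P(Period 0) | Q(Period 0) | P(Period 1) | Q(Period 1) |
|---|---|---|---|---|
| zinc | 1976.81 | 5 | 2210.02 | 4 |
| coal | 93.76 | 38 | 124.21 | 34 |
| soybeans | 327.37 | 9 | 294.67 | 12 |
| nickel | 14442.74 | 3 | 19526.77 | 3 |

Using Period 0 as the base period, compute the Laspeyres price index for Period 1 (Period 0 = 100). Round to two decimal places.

Laspeyres price index uses base-period quantities as weights.
ΣP(Period 1)·Q(Period 0) = 2210.02×5 + 124.21×38 + 294.67×9 + 19526.77×3 = 11050.1 + 4719.98 + 2652.03 + 58580.31 = 77002.42
ΣP(Period 0)·Q(Period 0) = 1976.81×5 + 93.76×38 + 327.37×9 + 14442.74×3 = 9884.05 + 3562.88 + 2946.33 + 43328.22 = 59721.48
Index = 77002.42 / 59721.48 × 100 = 128.9359

128.94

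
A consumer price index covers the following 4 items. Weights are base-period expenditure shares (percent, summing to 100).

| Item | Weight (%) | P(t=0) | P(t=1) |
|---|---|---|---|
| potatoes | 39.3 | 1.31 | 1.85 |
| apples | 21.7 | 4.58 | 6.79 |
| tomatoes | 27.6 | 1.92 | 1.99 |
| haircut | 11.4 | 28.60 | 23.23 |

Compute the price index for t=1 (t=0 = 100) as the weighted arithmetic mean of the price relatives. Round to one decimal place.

potatoes: 39.3 × (1.85/1.31) = 39.3 × 1.412214 = 55.5000
apples: 21.7 × (6.79/4.58) = 21.7 × 1.482533 = 32.1710
tomatoes: 27.6 × (1.99/1.92) = 27.6 × 1.036458 = 28.6062
haircut: 11.4 × (23.23/28.60) = 11.4 × 0.812238 = 9.2595
Index = Σ wᵢ·(p₁ᵢ/p₀ᵢ) = 55.5000 + 32.1710 + 28.6062 + 9.2595 = 125.5367

125.5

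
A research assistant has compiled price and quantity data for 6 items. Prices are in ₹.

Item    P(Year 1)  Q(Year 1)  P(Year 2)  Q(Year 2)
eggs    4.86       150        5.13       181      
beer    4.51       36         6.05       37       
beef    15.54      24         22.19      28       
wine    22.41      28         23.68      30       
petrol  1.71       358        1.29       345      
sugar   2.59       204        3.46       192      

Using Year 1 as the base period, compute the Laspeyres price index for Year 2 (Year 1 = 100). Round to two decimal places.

110.49

Laspeyres price index uses base-period quantities as weights.
ΣP(Year 2)·Q(Year 1) = 5.13×150 + 6.05×36 + 22.19×24 + 23.68×28 + 1.29×358 + 3.46×204 = 769.5 + 217.8 + 532.56 + 663.04 + 461.82 + 705.84 = 3350.56
ΣP(Year 1)·Q(Year 1) = 4.86×150 + 4.51×36 + 15.54×24 + 22.41×28 + 1.71×358 + 2.59×204 = 729 + 162.36 + 372.96 + 627.48 + 612.18 + 528.36 = 3032.34
Index = 3350.56 / 3032.34 × 100 = 110.4942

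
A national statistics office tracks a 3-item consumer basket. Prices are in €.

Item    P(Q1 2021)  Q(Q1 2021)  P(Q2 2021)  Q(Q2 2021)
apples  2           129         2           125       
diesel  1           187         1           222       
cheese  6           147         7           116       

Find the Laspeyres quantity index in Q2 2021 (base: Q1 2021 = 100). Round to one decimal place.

88.0

Laspeyres quantity index uses base-period prices as weights.
ΣP(Q1 2021)·Q(Q2 2021) = 2×125 + 1×222 + 6×116 = 250 + 222 + 696 = 1168
ΣP(Q1 2021)·Q(Q1 2021) = 2×129 + 1×187 + 6×147 = 258 + 187 + 882 = 1327
Index = 1168 / 1327 × 100 = 88.0181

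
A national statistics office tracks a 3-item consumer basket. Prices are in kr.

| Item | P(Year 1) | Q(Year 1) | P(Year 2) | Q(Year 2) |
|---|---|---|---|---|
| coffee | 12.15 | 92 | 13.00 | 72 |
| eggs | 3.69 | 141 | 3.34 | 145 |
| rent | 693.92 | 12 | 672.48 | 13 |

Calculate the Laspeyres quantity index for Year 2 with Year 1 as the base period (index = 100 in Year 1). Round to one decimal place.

104.7

Laspeyres quantity index uses base-period prices as weights.
ΣP(Year 1)·Q(Year 2) = 12.15×72 + 3.69×145 + 693.92×13 = 874.8 + 535.05 + 9020.96 = 10430.81
ΣP(Year 1)·Q(Year 1) = 12.15×92 + 3.69×141 + 693.92×12 = 1117.8 + 520.29 + 8327.04 = 9965.13
Index = 10430.81 / 9965.13 × 100 = 104.6731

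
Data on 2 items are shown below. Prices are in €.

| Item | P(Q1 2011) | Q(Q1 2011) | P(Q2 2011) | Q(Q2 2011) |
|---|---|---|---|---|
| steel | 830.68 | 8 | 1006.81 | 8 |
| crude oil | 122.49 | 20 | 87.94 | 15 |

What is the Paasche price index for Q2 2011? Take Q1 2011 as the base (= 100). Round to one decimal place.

110.5

Paasche price index uses current-period quantities as weights.
ΣP(Q2 2011)·Q(Q2 2011) = 1006.81×8 + 87.94×15 = 8054.48 + 1319.1 = 9373.58
ΣP(Q1 2011)·Q(Q2 2011) = 830.68×8 + 122.49×15 = 6645.44 + 1837.35 = 8482.79
Index = 9373.58 / 8482.79 × 100 = 110.5011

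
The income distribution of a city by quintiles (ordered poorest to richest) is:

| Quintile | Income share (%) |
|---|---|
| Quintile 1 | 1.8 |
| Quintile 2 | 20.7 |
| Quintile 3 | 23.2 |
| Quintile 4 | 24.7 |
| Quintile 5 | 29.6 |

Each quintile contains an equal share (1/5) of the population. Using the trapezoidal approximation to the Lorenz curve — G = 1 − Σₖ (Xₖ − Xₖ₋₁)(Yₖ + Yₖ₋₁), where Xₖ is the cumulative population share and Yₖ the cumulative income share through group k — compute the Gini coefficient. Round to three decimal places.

0.238

Cumulative income shares Yₖ: 0.0180, 0.2250, 0.4570, 0.7040, 1.0000
Σ (Xₖ−Xₖ₋₁)(Yₖ+Yₖ₋₁) = (1/5)(0.0180+0.0000) + (1/5)(0.2250+0.0180) + (1/5)(0.4570+0.2250) + (1/5)(0.7040+0.4570) + (1/5)(1.0000+0.7040)
  = 0.0036 + 0.0486 + 0.1364 + 0.2322 + 0.3408 = 0.7616
G = 1 − 0.7616 = 0.2384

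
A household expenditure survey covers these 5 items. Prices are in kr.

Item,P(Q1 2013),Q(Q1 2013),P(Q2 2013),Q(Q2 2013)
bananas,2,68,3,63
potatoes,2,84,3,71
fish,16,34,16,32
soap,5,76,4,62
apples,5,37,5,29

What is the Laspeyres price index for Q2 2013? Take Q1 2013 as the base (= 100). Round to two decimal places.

105.38

Laspeyres price index uses base-period quantities as weights.
ΣP(Q2 2013)·Q(Q1 2013) = 3×68 + 3×84 + 16×34 + 4×76 + 5×37 = 204 + 252 + 544 + 304 + 185 = 1489
ΣP(Q1 2013)·Q(Q1 2013) = 2×68 + 2×84 + 16×34 + 5×76 + 5×37 = 136 + 168 + 544 + 380 + 185 = 1413
Index = 1489 / 1413 × 100 = 105.3786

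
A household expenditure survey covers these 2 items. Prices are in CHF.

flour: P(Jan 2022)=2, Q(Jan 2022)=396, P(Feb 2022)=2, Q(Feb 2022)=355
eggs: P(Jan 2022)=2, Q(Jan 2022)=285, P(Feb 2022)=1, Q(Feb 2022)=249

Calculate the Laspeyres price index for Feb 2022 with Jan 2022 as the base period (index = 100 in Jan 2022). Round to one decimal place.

79.1

Laspeyres price index uses base-period quantities as weights.
ΣP(Feb 2022)·Q(Jan 2022) = 2×396 + 1×285 = 792 + 285 = 1077
ΣP(Jan 2022)·Q(Jan 2022) = 2×396 + 2×285 = 792 + 570 = 1362
Index = 1077 / 1362 × 100 = 79.0749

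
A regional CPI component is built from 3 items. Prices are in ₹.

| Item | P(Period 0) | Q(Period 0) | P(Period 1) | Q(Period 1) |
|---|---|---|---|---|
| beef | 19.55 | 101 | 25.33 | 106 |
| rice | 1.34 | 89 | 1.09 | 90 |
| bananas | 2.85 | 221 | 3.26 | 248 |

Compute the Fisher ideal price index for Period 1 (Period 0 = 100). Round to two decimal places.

123.90

Laspeyres component (base-period weights):
ΣP(Period 1)Q(Period 0) = 25.33×101 + 1.09×89 + 3.26×221 = 2558.33 + 97.01 + 720.46 = 3375.8
ΣP(Period 0)Q(Period 0) = 19.55×101 + 1.34×89 + 2.85×221 = 1974.55 + 119.26 + 629.85 = 2723.66
L = 3375.8 / 2723.66 × 100 = 123.9435
Paasche component (current-period weights):
ΣP(Period 1)Q(Period 1) = 25.33×106 + 1.09×90 + 3.26×248 = 2684.98 + 98.1 + 808.48 = 3591.56
ΣP(Period 0)Q(Period 1) = 19.55×106 + 1.34×90 + 2.85×248 = 2072.3 + 120.6 + 706.8 = 2899.7
P = 3591.56 / 2899.7 × 100 = 123.8597
Fisher = √(L × P) = √(123.9435 × 123.8597) = 123.9016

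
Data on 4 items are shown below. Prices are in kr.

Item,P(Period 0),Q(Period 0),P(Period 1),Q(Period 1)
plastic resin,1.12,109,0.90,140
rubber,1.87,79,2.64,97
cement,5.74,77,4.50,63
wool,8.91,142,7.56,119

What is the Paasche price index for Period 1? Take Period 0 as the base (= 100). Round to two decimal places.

Paasche price index uses current-period quantities as weights.
ΣP(Period 1)·Q(Period 1) = 0.90×140 + 2.64×97 + 4.50×63 + 7.56×119 = 126 + 256.08 + 283.5 + 899.64 = 1565.22
ΣP(Period 0)·Q(Period 1) = 1.12×140 + 1.87×97 + 5.74×63 + 8.91×119 = 156.8 + 181.39 + 361.62 + 1060.29 = 1760.1
Index = 1565.22 / 1760.1 × 100 = 88.9279

88.93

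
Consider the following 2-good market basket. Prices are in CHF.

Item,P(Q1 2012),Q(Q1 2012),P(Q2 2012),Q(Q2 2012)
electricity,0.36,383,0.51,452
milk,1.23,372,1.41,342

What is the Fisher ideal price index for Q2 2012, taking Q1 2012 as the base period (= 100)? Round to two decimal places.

121.53

Laspeyres component (base-period weights):
ΣP(Q2 2012)Q(Q1 2012) = 0.51×383 + 1.41×372 = 195.33 + 524.52 = 719.85
ΣP(Q1 2012)Q(Q1 2012) = 0.36×383 + 1.23×372 = 137.88 + 457.56 = 595.44
L = 719.85 / 595.44 × 100 = 120.8938
Paasche component (current-period weights):
ΣP(Q2 2012)Q(Q2 2012) = 0.51×452 + 1.41×342 = 230.52 + 482.22 = 712.74
ΣP(Q1 2012)Q(Q2 2012) = 0.36×452 + 1.23×342 = 162.72 + 420.66 = 583.38
P = 712.74 / 583.38 × 100 = 122.1742
Fisher = √(L × P) = √(120.8938 × 122.1742) = 121.5323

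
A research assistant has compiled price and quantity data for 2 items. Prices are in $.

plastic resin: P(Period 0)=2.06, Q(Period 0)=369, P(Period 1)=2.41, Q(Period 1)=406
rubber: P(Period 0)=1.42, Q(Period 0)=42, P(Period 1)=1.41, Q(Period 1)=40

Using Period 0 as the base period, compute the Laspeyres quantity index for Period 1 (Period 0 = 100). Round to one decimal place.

Laspeyres quantity index uses base-period prices as weights.
ΣP(Period 0)·Q(Period 1) = 2.06×406 + 1.42×40 = 836.36 + 56.8 = 893.16
ΣP(Period 0)·Q(Period 0) = 2.06×369 + 1.42×42 = 760.14 + 59.64 = 819.78
Index = 893.16 / 819.78 × 100 = 108.9512

109.0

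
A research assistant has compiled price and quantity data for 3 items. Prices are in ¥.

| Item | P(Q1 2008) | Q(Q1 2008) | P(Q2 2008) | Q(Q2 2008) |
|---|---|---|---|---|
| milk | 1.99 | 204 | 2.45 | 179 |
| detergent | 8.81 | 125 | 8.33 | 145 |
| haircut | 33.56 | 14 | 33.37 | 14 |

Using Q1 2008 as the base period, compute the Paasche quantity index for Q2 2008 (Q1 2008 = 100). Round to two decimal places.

Paasche quantity index uses current-period prices as weights.
ΣP(Q2 2008)·Q(Q2 2008) = 2.45×179 + 8.33×145 + 33.37×14 = 438.55 + 1207.85 + 467.18 = 2113.58
ΣP(Q2 2008)·Q(Q1 2008) = 2.45×204 + 8.33×125 + 33.37×14 = 499.8 + 1041.25 + 467.18 = 2008.23
Index = 2113.58 / 2008.23 × 100 = 105.2459

105.25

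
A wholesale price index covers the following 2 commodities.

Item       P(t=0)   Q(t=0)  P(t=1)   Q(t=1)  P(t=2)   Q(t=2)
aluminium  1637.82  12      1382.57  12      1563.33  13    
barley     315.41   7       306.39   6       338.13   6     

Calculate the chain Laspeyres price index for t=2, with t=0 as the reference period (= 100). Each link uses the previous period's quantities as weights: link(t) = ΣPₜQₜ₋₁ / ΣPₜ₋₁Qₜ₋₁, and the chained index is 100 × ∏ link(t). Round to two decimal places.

96.67

Link t=0→t=1:
ΣP(t=1)Q(t=0) = 1382.57×12 + 306.39×7 = 16590.84 + 2144.73 = 18735.57
ΣP(t=0)Q(t=0) = 1637.82×12 + 315.41×7 = 19653.84 + 2207.87 = 21861.71
link = 18735.57/21861.71 = 0.857004
Link t=1→t=2:
ΣP(t=2)Q(t=1) = 1563.33×12 + 338.13×6 = 18759.96 + 2028.78 = 20788.74
ΣP(t=1)Q(t=1) = 1382.57×12 + 306.39×6 = 16590.84 + 1838.34 = 18429.18
link = 20788.74/18429.18 = 1.128034
Chained index = 100 × 0.857004 × 1.128034 = 96.6729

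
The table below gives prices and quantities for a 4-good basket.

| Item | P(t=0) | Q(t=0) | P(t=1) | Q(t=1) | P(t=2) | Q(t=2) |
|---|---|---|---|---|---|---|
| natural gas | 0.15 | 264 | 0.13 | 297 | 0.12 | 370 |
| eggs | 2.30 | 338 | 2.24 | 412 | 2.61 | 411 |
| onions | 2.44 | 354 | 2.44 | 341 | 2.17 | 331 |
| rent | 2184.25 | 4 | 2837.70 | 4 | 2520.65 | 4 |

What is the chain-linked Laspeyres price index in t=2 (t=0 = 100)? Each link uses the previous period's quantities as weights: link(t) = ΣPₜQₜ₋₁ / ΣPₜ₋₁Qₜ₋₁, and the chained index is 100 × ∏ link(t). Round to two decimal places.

Link t=0→t=1:
ΣP(t=1)Q(t=0) = 0.13×264 + 2.24×338 + 2.44×354 + 2837.70×4 = 34.32 + 757.12 + 863.76 + 11350.8 = 13006
ΣP(t=0)Q(t=0) = 0.15×264 + 2.30×338 + 2.44×354 + 2184.25×4 = 39.6 + 777.4 + 863.76 + 8737 = 10417.76
link = 13006/10417.76 = 1.248445
Link t=1→t=2:
ΣP(t=2)Q(t=1) = 0.12×297 + 2.61×412 + 2.17×341 + 2520.65×4 = 35.64 + 1075.32 + 739.97 + 10082.6 = 11933.53
ΣP(t=1)Q(t=1) = 0.13×297 + 2.24×412 + 2.44×341 + 2837.70×4 = 38.61 + 922.88 + 832.04 + 11350.8 = 13144.33
link = 11933.53/13144.33 = 0.907884
Chained index = 100 × 1.248445 × 0.907884 = 113.3444

113.34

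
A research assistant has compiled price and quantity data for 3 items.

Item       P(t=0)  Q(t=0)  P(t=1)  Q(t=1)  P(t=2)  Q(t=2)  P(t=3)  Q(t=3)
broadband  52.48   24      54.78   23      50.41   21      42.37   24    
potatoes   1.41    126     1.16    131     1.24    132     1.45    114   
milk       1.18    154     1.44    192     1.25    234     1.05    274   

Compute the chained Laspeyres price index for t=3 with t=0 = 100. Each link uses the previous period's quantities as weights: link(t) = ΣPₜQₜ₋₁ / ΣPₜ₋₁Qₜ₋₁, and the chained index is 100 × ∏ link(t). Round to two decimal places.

Link t=0→t=1:
ΣP(t=1)Q(t=0) = 54.78×24 + 1.16×126 + 1.44×154 = 1314.72 + 146.16 + 221.76 = 1682.64
ΣP(t=0)Q(t=0) = 52.48×24 + 1.41×126 + 1.18×154 = 1259.52 + 177.66 + 181.72 = 1618.9
link = 1682.64/1618.9 = 1.039372
Link t=1→t=2:
ΣP(t=2)Q(t=1) = 50.41×23 + 1.24×131 + 1.25×192 = 1159.43 + 162.44 + 240 = 1561.87
ΣP(t=1)Q(t=1) = 54.78×23 + 1.16×131 + 1.44×192 = 1259.94 + 151.96 + 276.48 = 1688.38
link = 1561.87/1688.38 = 0.925070
Link t=2→t=3:
ΣP(t=3)Q(t=2) = 42.37×21 + 1.45×132 + 1.05×234 = 889.77 + 191.4 + 245.7 = 1326.87
ΣP(t=2)Q(t=2) = 50.41×21 + 1.24×132 + 1.25×234 = 1058.61 + 163.68 + 292.5 = 1514.79
link = 1326.87/1514.79 = 0.875943
Chained index = 100 × 1.039372 × 0.925070 × 0.875943 = 84.2213

84.22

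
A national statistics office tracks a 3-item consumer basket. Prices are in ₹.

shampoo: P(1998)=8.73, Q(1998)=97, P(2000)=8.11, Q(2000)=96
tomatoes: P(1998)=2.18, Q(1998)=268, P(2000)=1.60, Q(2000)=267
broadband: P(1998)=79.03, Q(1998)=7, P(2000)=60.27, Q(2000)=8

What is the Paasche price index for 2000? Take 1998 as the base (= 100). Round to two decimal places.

Paasche price index uses current-period quantities as weights.
ΣP(2000)·Q(2000) = 8.11×96 + 1.60×267 + 60.27×8 = 778.56 + 427.2 + 482.16 = 1687.92
ΣP(1998)·Q(2000) = 8.73×96 + 2.18×267 + 79.03×8 = 838.08 + 582.06 + 632.24 = 2052.38
Index = 1687.92 / 2052.38 × 100 = 82.2421

82.24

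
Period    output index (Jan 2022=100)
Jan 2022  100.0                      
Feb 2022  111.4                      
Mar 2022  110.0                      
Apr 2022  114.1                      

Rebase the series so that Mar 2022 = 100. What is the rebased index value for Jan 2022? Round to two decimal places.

90.91

Rebased(Jan 2022) = 100.0 / 110.0 × 100 = 90.9091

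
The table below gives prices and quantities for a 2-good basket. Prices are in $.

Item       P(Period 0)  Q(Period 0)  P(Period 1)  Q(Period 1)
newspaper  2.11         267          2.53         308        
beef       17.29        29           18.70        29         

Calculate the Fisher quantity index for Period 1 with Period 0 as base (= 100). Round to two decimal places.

Laspeyres component (base-period weights):
ΣP(Period 0)Q(Period 1) = 2.11×308 + 17.29×29 = 649.88 + 501.41 = 1151.29
ΣP(Period 0)Q(Period 0) = 2.11×267 + 17.29×29 = 563.37 + 501.41 = 1064.78
L = 1151.29 / 1064.78 × 100 = 108.1247
Paasche component (current-period weights):
ΣP(Period 1)Q(Period 1) = 2.53×308 + 18.70×29 = 779.24 + 542.3 = 1321.54
ΣP(Period 1)Q(Period 0) = 2.53×267 + 18.70×29 = 675.51 + 542.3 = 1217.81
P = 1321.54 / 1217.81 × 100 = 108.5177
Fisher = √(L × P) = √(108.1247 × 108.5177) = 108.3210

108.32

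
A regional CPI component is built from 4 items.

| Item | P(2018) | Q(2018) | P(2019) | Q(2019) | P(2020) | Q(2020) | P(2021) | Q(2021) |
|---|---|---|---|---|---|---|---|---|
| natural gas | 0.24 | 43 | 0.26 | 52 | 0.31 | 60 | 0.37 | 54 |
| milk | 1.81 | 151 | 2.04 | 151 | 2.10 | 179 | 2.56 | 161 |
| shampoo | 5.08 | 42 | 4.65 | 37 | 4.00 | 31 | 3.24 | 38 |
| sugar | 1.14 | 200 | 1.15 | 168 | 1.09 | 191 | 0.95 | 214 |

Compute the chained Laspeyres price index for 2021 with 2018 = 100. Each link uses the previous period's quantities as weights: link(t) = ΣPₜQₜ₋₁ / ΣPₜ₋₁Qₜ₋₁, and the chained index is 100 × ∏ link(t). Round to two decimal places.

104.21

Link 2018→2019:
ΣP(2019)Q(2018) = 0.26×43 + 2.04×151 + 4.65×42 + 1.15×200 = 11.18 + 308.04 + 195.3 + 230 = 744.52
ΣP(2018)Q(2018) = 0.24×43 + 1.81×151 + 5.08×42 + 1.14×200 = 10.32 + 273.31 + 213.36 + 228 = 724.99
link = 744.52/724.99 = 1.026938
Link 2019→2020:
ΣP(2020)Q(2019) = 0.31×52 + 2.10×151 + 4.00×37 + 1.09×168 = 16.12 + 317.1 + 148 + 183.12 = 664.34
ΣP(2019)Q(2019) = 0.26×52 + 2.04×151 + 4.65×37 + 1.15×168 = 13.52 + 308.04 + 172.05 + 193.2 = 686.81
link = 664.34/686.81 = 0.967284
Link 2020→2021:
ΣP(2021)Q(2020) = 0.37×60 + 2.56×179 + 3.24×31 + 0.95×191 = 22.2 + 458.24 + 100.44 + 181.45 = 762.33
ΣP(2020)Q(2020) = 0.31×60 + 2.10×179 + 4.00×31 + 1.09×191 = 18.6 + 375.9 + 124 + 208.19 = 726.69
link = 762.33/726.69 = 1.049044
Chained index = 100 × 1.026938 × 0.967284 × 1.049044 = 104.2058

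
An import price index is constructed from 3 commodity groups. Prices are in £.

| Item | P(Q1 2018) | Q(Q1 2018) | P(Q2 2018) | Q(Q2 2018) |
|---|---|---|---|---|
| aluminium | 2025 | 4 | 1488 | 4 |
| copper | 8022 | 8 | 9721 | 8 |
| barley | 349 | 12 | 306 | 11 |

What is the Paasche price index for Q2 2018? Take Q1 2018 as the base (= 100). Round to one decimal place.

114.4

Paasche price index uses current-period quantities as weights.
ΣP(Q2 2018)·Q(Q2 2018) = 1488×4 + 9721×8 + 306×11 = 5952 + 77768 + 3366 = 87086
ΣP(Q1 2018)·Q(Q2 2018) = 2025×4 + 8022×8 + 349×11 = 8100 + 64176 + 3839 = 76115
Index = 87086 / 76115 × 100 = 114.4137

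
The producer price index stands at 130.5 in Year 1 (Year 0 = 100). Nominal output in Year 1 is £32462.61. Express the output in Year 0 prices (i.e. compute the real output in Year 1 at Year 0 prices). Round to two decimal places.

Real = Nominal ÷ (Index/100) = 32462.61 ÷ (130.5/100)
     = 32462.61 ÷ 1.305 = 24875.5632

24875.56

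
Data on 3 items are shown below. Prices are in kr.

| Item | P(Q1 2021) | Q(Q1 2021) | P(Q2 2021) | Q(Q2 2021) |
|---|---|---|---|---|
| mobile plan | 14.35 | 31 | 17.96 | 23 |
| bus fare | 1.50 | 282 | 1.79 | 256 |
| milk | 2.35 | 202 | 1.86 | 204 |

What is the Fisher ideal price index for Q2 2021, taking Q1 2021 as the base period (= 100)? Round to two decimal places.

105.92

Laspeyres component (base-period weights):
ΣP(Q2 2021)Q(Q1 2021) = 17.96×31 + 1.79×282 + 1.86×202 = 556.76 + 504.78 + 375.72 = 1437.26
ΣP(Q1 2021)Q(Q1 2021) = 14.35×31 + 1.50×282 + 2.35×202 = 444.85 + 423 + 474.7 = 1342.55
L = 1437.26 / 1342.55 × 100 = 107.0545
Paasche component (current-period weights):
ΣP(Q2 2021)Q(Q2 2021) = 17.96×23 + 1.79×256 + 1.86×204 = 413.08 + 458.24 + 379.44 = 1250.76
ΣP(Q1 2021)Q(Q2 2021) = 14.35×23 + 1.50×256 + 2.35×204 = 330.05 + 384 + 479.4 = 1193.45
P = 1250.76 / 1193.45 × 100 = 104.8020
Fisher = √(L × P) = √(107.0545 × 104.8020) = 105.9223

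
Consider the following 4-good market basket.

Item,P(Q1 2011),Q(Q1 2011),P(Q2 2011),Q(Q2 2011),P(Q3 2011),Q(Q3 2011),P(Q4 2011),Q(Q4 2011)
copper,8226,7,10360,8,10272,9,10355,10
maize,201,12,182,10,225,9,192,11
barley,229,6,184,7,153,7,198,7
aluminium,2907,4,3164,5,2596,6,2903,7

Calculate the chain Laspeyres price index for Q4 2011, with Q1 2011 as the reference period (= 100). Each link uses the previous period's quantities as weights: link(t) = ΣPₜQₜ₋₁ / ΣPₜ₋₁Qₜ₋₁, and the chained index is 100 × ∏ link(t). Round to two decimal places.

119.98

Link Q1 2011→Q2 2011:
ΣP(Q2 2011)Q(Q1 2011) = 10360×7 + 182×12 + 184×6 + 3164×4 = 72520 + 2184 + 1104 + 12656 = 88464
ΣP(Q1 2011)Q(Q1 2011) = 8226×7 + 201×12 + 229×6 + 2907×4 = 57582 + 2412 + 1374 + 11628 = 72996
link = 88464/72996 = 1.211902
Link Q2 2011→Q3 2011:
ΣP(Q3 2011)Q(Q2 2011) = 10272×8 + 225×10 + 153×7 + 2596×5 = 82176 + 2250 + 1071 + 12980 = 98477
ΣP(Q2 2011)Q(Q2 2011) = 10360×8 + 182×10 + 184×7 + 3164×5 = 82880 + 1820 + 1288 + 15820 = 101808
link = 98477/101808 = 0.967282
Link Q3 2011→Q4 2011:
ΣP(Q4 2011)Q(Q3 2011) = 10355×9 + 192×9 + 198×7 + 2903×6 = 93195 + 1728 + 1386 + 17418 = 113727
ΣP(Q3 2011)Q(Q3 2011) = 10272×9 + 225×9 + 153×7 + 2596×6 = 92448 + 2025 + 1071 + 15576 = 111120
link = 113727/111120 = 1.023461
Chained index = 100 × 1.211902 × 0.967282 × 1.023461 = 119.9753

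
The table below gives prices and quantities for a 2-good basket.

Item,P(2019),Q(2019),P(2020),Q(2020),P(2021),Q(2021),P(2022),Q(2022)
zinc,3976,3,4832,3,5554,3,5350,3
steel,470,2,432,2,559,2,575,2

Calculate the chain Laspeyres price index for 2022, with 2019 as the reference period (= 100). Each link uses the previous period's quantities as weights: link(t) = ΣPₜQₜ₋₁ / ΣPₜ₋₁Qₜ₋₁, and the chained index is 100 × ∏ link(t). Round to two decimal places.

Link 2019→2020:
ΣP(2020)Q(2019) = 4832×3 + 432×2 = 14496 + 864 = 15360
ΣP(2019)Q(2019) = 3976×3 + 470×2 = 11928 + 940 = 12868
link = 15360/12868 = 1.193659
Link 2020→2021:
ΣP(2021)Q(2020) = 5554×3 + 559×2 = 16662 + 1118 = 17780
ΣP(2020)Q(2020) = 4832×3 + 432×2 = 14496 + 864 = 15360
link = 17780/15360 = 1.157552
Link 2021→2022:
ΣP(2022)Q(2021) = 5350×3 + 575×2 = 16050 + 1150 = 17200
ΣP(2021)Q(2021) = 5554×3 + 559×2 = 16662 + 1118 = 17780
link = 17200/17780 = 0.967379
Chained index = 100 × 1.193659 × 1.157552 × 0.967379 = 133.6649

133.66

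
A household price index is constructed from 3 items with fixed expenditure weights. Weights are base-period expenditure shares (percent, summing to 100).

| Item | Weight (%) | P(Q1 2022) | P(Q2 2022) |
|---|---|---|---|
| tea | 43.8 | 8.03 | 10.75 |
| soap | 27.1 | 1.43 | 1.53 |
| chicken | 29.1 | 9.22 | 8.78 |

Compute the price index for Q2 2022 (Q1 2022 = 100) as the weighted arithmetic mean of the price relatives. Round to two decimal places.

115.34

tea: 43.8 × (10.75/8.03) = 43.8 × 1.338730 = 58.6364
soap: 27.1 × (1.53/1.43) = 27.1 × 1.069930 = 28.9951
chicken: 29.1 × (8.78/9.22) = 29.1 × 0.952278 = 27.7113
Index = Σ wᵢ·(p₁ᵢ/p₀ᵢ) = 58.6364 + 28.9951 + 27.7113 = 115.3427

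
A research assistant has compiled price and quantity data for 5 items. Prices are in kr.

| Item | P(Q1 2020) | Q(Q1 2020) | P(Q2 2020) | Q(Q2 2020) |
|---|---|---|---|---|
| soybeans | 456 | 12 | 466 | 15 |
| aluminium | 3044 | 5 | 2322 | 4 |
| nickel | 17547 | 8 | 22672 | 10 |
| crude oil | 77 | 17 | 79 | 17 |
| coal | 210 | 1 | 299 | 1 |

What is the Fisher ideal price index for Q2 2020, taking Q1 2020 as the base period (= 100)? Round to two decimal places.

123.98

Laspeyres component (base-period weights):
ΣP(Q2 2020)Q(Q1 2020) = 466×12 + 2322×5 + 22672×8 + 79×17 + 299×1 = 5592 + 11610 + 181376 + 1343 + 299 = 200220
ΣP(Q1 2020)Q(Q1 2020) = 456×12 + 3044×5 + 17547×8 + 77×17 + 210×1 = 5472 + 15220 + 140376 + 1309 + 210 = 162587
L = 200220 / 162587 × 100 = 123.1464
Paasche component (current-period weights):
ΣP(Q2 2020)Q(Q2 2020) = 466×15 + 2322×4 + 22672×10 + 79×17 + 299×1 = 6990 + 9288 + 226720 + 1343 + 299 = 244640
ΣP(Q1 2020)Q(Q2 2020) = 456×15 + 3044×4 + 17547×10 + 77×17 + 210×1 = 6840 + 12176 + 175470 + 1309 + 210 = 196005
P = 244640 / 196005 × 100 = 124.8131
Fisher = √(L × P) = √(123.1464 × 124.8131) = 123.9770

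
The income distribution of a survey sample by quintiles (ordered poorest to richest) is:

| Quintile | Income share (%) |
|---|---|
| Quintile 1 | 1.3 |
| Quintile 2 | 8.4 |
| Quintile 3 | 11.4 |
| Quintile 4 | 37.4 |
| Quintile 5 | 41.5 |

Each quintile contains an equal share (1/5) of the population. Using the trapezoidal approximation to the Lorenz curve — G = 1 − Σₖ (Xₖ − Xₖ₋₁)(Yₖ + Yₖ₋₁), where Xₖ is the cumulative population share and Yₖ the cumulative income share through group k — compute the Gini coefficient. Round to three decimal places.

0.438

Cumulative income shares Yₖ: 0.0130, 0.0970, 0.2110, 0.5850, 1.0000
Σ (Xₖ−Xₖ₋₁)(Yₖ+Yₖ₋₁) = (1/5)(0.0130+0.0000) + (1/5)(0.0970+0.0130) + (1/5)(0.2110+0.0970) + (1/5)(0.5850+0.2110) + (1/5)(1.0000+0.5850)
  = 0.0026 + 0.0220 + 0.0616 + 0.1592 + 0.3170 = 0.5624
G = 1 − 0.5624 = 0.4376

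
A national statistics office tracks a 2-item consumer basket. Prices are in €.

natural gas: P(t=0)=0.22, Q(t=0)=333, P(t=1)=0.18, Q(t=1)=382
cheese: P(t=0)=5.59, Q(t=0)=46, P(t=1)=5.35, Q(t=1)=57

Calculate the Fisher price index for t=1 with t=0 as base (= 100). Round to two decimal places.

92.72

Laspeyres component (base-period weights):
ΣP(t=1)Q(t=0) = 0.18×333 + 5.35×46 = 59.94 + 246.1 = 306.04
ΣP(t=0)Q(t=0) = 0.22×333 + 5.59×46 = 73.26 + 257.14 = 330.4
L = 306.04 / 330.4 × 100 = 92.6271
Paasche component (current-period weights):
ΣP(t=1)Q(t=1) = 0.18×382 + 5.35×57 = 68.76 + 304.95 = 373.71
ΣP(t=0)Q(t=1) = 0.22×382 + 5.59×57 = 84.04 + 318.63 = 402.67
P = 373.71 / 402.67 × 100 = 92.8080
Fisher = √(L × P) = √(92.6271 × 92.8080) = 92.7175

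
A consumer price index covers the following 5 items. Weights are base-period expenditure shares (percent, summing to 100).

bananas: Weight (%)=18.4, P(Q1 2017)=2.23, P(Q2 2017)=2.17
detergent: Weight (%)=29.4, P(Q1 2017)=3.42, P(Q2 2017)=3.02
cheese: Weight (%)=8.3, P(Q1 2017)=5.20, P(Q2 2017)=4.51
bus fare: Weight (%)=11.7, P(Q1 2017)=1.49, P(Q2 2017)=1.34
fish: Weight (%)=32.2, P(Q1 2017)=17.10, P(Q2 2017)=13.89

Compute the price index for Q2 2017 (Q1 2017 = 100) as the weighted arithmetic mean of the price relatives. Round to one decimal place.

87.7

bananas: 18.4 × (2.17/2.23) = 18.4 × 0.973094 = 17.9049
detergent: 29.4 × (3.02/3.42) = 29.4 × 0.883041 = 25.9614
cheese: 8.3 × (4.51/5.20) = 8.3 × 0.867308 = 7.1987
bus fare: 11.7 × (1.34/1.49) = 11.7 × 0.899329 = 10.5221
fish: 32.2 × (13.89/17.10) = 32.2 × 0.812281 = 26.1554
Index = Σ wᵢ·(p₁ᵢ/p₀ᵢ) = 17.9049 + 25.9614 + 7.1987 + 10.5221 + 26.1554 = 87.7426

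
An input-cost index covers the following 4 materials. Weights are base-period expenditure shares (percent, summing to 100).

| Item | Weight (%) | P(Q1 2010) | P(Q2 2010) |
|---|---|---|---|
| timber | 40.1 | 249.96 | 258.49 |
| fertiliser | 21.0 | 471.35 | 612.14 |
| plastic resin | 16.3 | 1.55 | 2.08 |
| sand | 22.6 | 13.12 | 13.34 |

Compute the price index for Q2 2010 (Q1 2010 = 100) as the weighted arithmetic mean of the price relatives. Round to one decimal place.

113.6

timber: 40.1 × (258.49/249.96) = 40.1 × 1.034125 = 41.4684
fertiliser: 21.0 × (612.14/471.35) = 21.0 × 1.298695 = 27.2726
plastic resin: 16.3 × (2.08/1.55) = 16.3 × 1.341935 = 21.8735
sand: 22.6 × (13.34/13.12) = 22.6 × 1.016768 = 22.9790
Index = Σ wᵢ·(p₁ᵢ/p₀ᵢ) = 41.4684 + 27.2726 + 21.8735 + 22.9790 = 113.5935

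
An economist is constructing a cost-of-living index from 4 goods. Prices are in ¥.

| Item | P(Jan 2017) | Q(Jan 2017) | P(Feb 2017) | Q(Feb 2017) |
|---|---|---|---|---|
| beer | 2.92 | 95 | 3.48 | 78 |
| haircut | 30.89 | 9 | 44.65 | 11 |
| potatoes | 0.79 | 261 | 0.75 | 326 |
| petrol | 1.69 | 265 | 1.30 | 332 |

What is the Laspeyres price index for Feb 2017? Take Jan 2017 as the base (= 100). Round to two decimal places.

105.23

Laspeyres price index uses base-period quantities as weights.
ΣP(Feb 2017)·Q(Jan 2017) = 3.48×95 + 44.65×9 + 0.75×261 + 1.30×265 = 330.6 + 401.85 + 195.75 + 344.5 = 1272.7
ΣP(Jan 2017)·Q(Jan 2017) = 2.92×95 + 30.89×9 + 0.79×261 + 1.69×265 = 277.4 + 278.01 + 206.19 + 447.85 = 1209.45
Index = 1272.7 / 1209.45 × 100 = 105.2296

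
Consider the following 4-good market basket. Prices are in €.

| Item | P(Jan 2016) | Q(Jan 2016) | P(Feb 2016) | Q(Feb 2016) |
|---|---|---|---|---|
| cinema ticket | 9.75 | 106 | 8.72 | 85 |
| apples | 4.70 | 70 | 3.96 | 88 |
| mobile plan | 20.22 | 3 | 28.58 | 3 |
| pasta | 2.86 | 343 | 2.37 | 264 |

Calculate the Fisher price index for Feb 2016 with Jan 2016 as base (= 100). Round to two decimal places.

Laspeyres component (base-period weights):
ΣP(Feb 2016)Q(Jan 2016) = 8.72×106 + 3.96×70 + 28.58×3 + 2.37×343 = 924.32 + 277.2 + 85.74 + 812.91 = 2100.17
ΣP(Jan 2016)Q(Jan 2016) = 9.75×106 + 4.70×70 + 20.22×3 + 2.86×343 = 1033.5 + 329 + 60.66 + 980.98 = 2404.14
L = 2100.17 / 2404.14 × 100 = 87.3564
Paasche component (current-period weights):
ΣP(Feb 2016)Q(Feb 2016) = 8.72×85 + 3.96×88 + 28.58×3 + 2.37×264 = 741.2 + 348.48 + 85.74 + 625.68 = 1801.1
ΣP(Jan 2016)Q(Feb 2016) = 9.75×85 + 4.70×88 + 20.22×3 + 2.86×264 = 828.75 + 413.6 + 60.66 + 755.04 = 2058.05
P = 1801.1 / 2058.05 × 100 = 87.5149
Fisher = √(L × P) = √(87.3564 × 87.5149) = 87.4356

87.44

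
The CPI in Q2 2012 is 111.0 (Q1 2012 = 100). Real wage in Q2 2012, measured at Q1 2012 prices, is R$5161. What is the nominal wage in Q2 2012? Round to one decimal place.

5728.7

Nominal = Real × (Index/100) = 5161 × (111.0/100)
        = 5161 × 1.110 = 5728.7100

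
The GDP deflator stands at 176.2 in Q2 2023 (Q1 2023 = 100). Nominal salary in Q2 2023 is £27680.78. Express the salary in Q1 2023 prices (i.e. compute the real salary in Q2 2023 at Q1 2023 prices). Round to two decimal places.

15709.86

Real = Nominal ÷ (Index/100) = 27680.78 ÷ (176.2/100)
     = 27680.78 ÷ 1.762 = 15709.8638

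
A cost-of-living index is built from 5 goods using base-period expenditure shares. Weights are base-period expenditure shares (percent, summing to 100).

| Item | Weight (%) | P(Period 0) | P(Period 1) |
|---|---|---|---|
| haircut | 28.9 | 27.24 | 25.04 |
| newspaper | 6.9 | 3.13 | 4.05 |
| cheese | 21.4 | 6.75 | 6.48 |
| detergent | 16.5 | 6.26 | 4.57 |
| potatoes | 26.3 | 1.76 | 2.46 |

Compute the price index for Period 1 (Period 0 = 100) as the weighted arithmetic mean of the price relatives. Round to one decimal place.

haircut: 28.9 × (25.04/27.24) = 28.9 × 0.919236 = 26.5659
newspaper: 6.9 × (4.05/3.13) = 6.9 × 1.293930 = 8.9281
cheese: 21.4 × (6.48/6.75) = 21.4 × 0.960000 = 20.5440
detergent: 16.5 × (4.57/6.26) = 16.5 × 0.730032 = 12.0455
potatoes: 26.3 × (2.46/1.76) = 26.3 × 1.397727 = 36.7602
Index = Σ wᵢ·(p₁ᵢ/p₀ᵢ) = 26.5659 + 8.9281 + 20.5440 + 12.0455 + 36.7602 = 104.8438

104.8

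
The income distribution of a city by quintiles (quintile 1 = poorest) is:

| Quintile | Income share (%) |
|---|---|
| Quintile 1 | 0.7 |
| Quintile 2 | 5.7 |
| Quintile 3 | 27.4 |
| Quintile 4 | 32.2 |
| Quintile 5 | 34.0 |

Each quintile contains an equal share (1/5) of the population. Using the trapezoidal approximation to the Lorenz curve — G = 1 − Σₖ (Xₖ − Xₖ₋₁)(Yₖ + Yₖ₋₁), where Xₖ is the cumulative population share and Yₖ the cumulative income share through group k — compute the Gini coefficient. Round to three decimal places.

Cumulative income shares Yₖ: 0.0070, 0.0640, 0.3380, 0.6600, 1.0000
Σ (Xₖ−Xₖ₋₁)(Yₖ+Yₖ₋₁) = (1/5)(0.0070+0.0000) + (1/5)(0.0640+0.0070) + (1/5)(0.3380+0.0640) + (1/5)(0.6600+0.3380) + (1/5)(1.0000+0.6600)
  = 0.0014 + 0.0142 + 0.0804 + 0.1996 + 0.3320 = 0.6276
G = 1 − 0.6276 = 0.3724

0.372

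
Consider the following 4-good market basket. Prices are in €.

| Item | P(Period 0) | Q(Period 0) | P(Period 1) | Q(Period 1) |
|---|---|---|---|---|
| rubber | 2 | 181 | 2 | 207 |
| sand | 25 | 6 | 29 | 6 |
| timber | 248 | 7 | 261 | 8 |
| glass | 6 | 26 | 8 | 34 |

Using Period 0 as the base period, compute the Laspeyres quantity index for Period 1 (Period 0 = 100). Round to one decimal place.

114.5

Laspeyres quantity index uses base-period prices as weights.
ΣP(Period 0)·Q(Period 1) = 2×207 + 25×6 + 248×8 + 6×34 = 414 + 150 + 1984 + 204 = 2752
ΣP(Period 0)·Q(Period 0) = 2×181 + 25×6 + 248×7 + 6×26 = 362 + 150 + 1736 + 156 = 2404
Index = 2752 / 2404 × 100 = 114.4759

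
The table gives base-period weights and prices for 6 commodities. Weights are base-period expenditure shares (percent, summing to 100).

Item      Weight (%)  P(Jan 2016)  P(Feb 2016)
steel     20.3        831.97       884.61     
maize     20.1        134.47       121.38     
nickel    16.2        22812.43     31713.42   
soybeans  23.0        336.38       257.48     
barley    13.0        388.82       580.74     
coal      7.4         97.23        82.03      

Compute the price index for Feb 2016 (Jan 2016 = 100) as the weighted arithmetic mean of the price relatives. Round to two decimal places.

105.51

steel: 20.3 × (884.61/831.97) = 20.3 × 1.063272 = 21.5844
maize: 20.1 × (121.38/134.47) = 20.1 × 0.902655 = 18.1434
nickel: 16.2 × (31713.42/22812.43) = 16.2 × 1.390182 = 22.5209
soybeans: 23.0 × (257.48/336.38) = 23.0 × 0.765444 = 17.6052
barley: 13.0 × (580.74/388.82) = 13.0 × 1.493596 = 19.4167
coal: 7.4 × (82.03/97.23) = 7.4 × 0.843670 = 6.2432
Index = Σ wᵢ·(p₁ᵢ/p₀ᵢ) = 21.5844 + 18.1434 + 22.5209 + 17.6052 + 19.4167 + 6.2432 = 105.5138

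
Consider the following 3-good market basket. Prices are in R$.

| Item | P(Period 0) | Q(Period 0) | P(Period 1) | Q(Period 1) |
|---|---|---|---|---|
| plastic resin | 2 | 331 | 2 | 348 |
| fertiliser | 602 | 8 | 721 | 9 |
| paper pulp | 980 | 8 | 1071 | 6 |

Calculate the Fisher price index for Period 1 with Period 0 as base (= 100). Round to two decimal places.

Laspeyres component (base-period weights):
ΣP(Period 1)Q(Period 0) = 2×331 + 721×8 + 1071×8 = 662 + 5768 + 8568 = 14998
ΣP(Period 0)Q(Period 0) = 2×331 + 602×8 + 980×8 = 662 + 4816 + 7840 = 13318
L = 14998 / 13318 × 100 = 112.6145
Paasche component (current-period weights):
ΣP(Period 1)Q(Period 1) = 2×348 + 721×9 + 1071×6 = 696 + 6489 + 6426 = 13611
ΣP(Period 0)Q(Period 1) = 2×348 + 602×9 + 980×6 = 696 + 5418 + 5880 = 11994
P = 13611 / 11994 × 100 = 113.4817
Fisher = √(L × P) = √(112.6145 × 113.4817) = 113.0473

113.05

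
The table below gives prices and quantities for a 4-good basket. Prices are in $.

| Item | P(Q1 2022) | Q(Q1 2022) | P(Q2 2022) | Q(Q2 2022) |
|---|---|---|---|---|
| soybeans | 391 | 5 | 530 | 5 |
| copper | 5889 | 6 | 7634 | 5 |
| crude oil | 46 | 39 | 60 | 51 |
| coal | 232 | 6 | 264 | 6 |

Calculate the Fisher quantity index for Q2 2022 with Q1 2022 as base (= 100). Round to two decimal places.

86.81

Laspeyres component (base-period weights):
ΣP(Q1 2022)Q(Q2 2022) = 391×5 + 5889×5 + 46×51 + 232×6 = 1955 + 29445 + 2346 + 1392 = 35138
ΣP(Q1 2022)Q(Q1 2022) = 391×5 + 5889×6 + 46×39 + 232×6 = 1955 + 35334 + 1794 + 1392 = 40475
L = 35138 / 40475 × 100 = 86.8141
Paasche component (current-period weights):
ΣP(Q2 2022)Q(Q2 2022) = 530×5 + 7634×5 + 60×51 + 264×6 = 2650 + 38170 + 3060 + 1584 = 45464
ΣP(Q2 2022)Q(Q1 2022) = 530×5 + 7634×6 + 60×39 + 264×6 = 2650 + 45804 + 2340 + 1584 = 52378
P = 45464 / 52378 × 100 = 86.7998
Fisher = √(L × P) = √(86.8141 × 86.7998) = 86.8069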